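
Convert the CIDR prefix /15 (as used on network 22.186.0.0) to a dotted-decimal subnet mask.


/15 means 15 network bits, 17 host bits
Binary: 11111111111111100000000000000000
Mask: 255.254.0.0


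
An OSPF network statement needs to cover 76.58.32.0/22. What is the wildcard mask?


Subnet mask: 255.255.252.0
Wildcard = 255.255.255.255 - subnet mask
255 - 255 = 0
255 - 255 = 0
255 - 252 = 3
255 - 0 = 255
Wildcard: 0.0.3.255


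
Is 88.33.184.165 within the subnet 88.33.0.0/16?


Subnet network: 88.33.0.0
Test IP AND mask: 88.33.0.0
Yes, 88.33.184.165 is in 88.33.0.0/16


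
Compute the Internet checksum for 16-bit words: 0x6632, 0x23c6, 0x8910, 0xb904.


Sum all words (with carry folding):
+ 0x6632 = 0x6632
+ 0x23c6 = 0x89f8
+ 0x8910 = 0x1309
+ 0xb904 = 0xcc0d
One's complement: ~0xcc0d
Checksum = 0x33f2


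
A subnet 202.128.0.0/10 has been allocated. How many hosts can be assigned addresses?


Host bits = 32 - 10 = 22
Total addresses = 2^22 = 4194304
Usable = total - 2 (network and broadcast)
Usable hosts: 4194302


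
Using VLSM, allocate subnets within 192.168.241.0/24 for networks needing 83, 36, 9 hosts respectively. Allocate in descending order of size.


83 hosts -> /25 (126 usable): 192.168.241.0/25
36 hosts -> /26 (62 usable): 192.168.241.128/26
9 hosts -> /28 (14 usable): 192.168.241.192/28
Allocation: 192.168.241.0/25 (83 hosts, 126 usable); 192.168.241.128/26 (36 hosts, 62 usable); 192.168.241.192/28 (9 hosts, 14 usable)


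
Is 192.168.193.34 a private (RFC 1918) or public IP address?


RFC 1918 private ranges:
  10.0.0.0/8 (10.0.0.0 - 10.255.255.255)
  172.16.0.0/12 (172.16.0.0 - 172.31.255.255)
  192.168.0.0/16 (192.168.0.0 - 192.168.255.255)
Private (in 192.168.0.0/16)


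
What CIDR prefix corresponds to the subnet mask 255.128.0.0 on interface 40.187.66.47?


Binary: 11111111.10000000.00000000.00000000
Count leading 1s
Prefix: /9


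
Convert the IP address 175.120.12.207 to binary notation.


175 = 10101111
120 = 01111000
12 = 00001100
207 = 11001111
Binary: 10101111.01111000.00001100.11001111


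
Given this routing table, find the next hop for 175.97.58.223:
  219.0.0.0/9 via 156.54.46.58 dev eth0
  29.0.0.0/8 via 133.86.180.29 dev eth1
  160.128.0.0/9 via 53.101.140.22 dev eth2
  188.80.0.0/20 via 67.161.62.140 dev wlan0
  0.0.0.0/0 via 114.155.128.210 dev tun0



Longest prefix match for 175.97.58.223:
  /9 219.0.0.0: no
  /8 29.0.0.0: no
  /9 160.128.0.0: no
  /20 188.80.0.0: no
  /0 0.0.0.0: MATCH
Selected: next-hop 114.155.128.210 via tun0 (matched /0)


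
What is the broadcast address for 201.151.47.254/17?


Network: 201.151.0.0/17
Host bits = 15
Set all host bits to 1:
Broadcast: 201.151.127.255


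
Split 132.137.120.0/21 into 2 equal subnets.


New prefix = 21 + 1 = 22
Each subnet has 1024 addresses
  132.137.120.0/22
  132.137.124.0/22
Subnets: 132.137.120.0/22, 132.137.124.0/22


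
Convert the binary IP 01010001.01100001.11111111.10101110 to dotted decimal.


01010001 = 81
01100001 = 97
11111111 = 255
10101110 = 174
IP: 81.97.255.174


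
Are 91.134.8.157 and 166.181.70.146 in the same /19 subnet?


Mask: 255.255.224.0
91.134.8.157 AND mask = 91.134.0.0
166.181.70.146 AND mask = 166.181.64.0
No, different subnets (91.134.0.0 vs 166.181.64.0)


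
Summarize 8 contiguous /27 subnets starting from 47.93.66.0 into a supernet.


Original prefix: /27
Number of subnets: 8 = 2^3
New prefix = 27 - 3 = 24
Supernet: 47.93.66.0/24


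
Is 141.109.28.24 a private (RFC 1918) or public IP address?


RFC 1918 private ranges:
  10.0.0.0/8 (10.0.0.0 - 10.255.255.255)
  172.16.0.0/12 (172.16.0.0 - 172.31.255.255)
  192.168.0.0/16 (192.168.0.0 - 192.168.255.255)
Public (not in any RFC 1918 range)


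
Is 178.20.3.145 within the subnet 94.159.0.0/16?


Subnet network: 94.159.0.0
Test IP AND mask: 178.20.0.0
No, 178.20.3.145 is not in 94.159.0.0/16


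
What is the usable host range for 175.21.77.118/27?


Network: 175.21.77.96
Broadcast: 175.21.77.127
First usable = network + 1
Last usable = broadcast - 1
Range: 175.21.77.97 to 175.21.77.126


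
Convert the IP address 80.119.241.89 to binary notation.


80 = 01010000
119 = 01110111
241 = 11110001
89 = 01011001
Binary: 01010000.01110111.11110001.01011001


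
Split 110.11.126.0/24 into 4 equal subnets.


New prefix = 24 + 2 = 26
Each subnet has 64 addresses
  110.11.126.0/26
  110.11.126.64/26
  110.11.126.128/26
  110.11.126.192/26
Subnets: 110.11.126.0/26, 110.11.126.64/26, 110.11.126.128/26, 110.11.126.192/26


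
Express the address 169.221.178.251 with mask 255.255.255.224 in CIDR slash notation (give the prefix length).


Binary: 11111111.11111111.11111111.11100000
Count leading 1s
Prefix: /27


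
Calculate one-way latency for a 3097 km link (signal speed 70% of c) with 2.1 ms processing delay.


Speed = 0.7 * 3e5 km/s = 210000 km/s
Propagation delay = 3097 / 210000 = 0.0147 s = 14.7476 ms
Processing delay = 2.1 ms
Total one-way latency = 16.8476 ms


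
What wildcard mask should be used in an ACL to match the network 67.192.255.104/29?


Subnet mask: 255.255.255.248
Wildcard = 255.255.255.255 - subnet mask
255 - 255 = 0
255 - 255 = 0
255 - 255 = 0
255 - 248 = 7
Wildcard: 0.0.0.7


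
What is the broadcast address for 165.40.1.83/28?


Network: 165.40.1.80/28
Host bits = 4
Set all host bits to 1:
Broadcast: 165.40.1.95


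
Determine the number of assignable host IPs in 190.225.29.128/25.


Host bits = 32 - 25 = 7
Total addresses = 2^7 = 128
Usable = total - 2 (network and broadcast)
Usable hosts: 126


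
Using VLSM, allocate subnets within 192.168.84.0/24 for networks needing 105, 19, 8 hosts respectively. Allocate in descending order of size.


105 hosts -> /25 (126 usable): 192.168.84.0/25
19 hosts -> /27 (30 usable): 192.168.84.128/27
8 hosts -> /28 (14 usable): 192.168.84.160/28
Allocation: 192.168.84.0/25 (105 hosts, 126 usable); 192.168.84.128/27 (19 hosts, 30 usable); 192.168.84.160/28 (8 hosts, 14 usable)


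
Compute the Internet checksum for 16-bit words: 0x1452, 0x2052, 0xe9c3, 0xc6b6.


Sum all words (with carry folding):
+ 0x1452 = 0x1452
+ 0x2052 = 0x34a4
+ 0xe9c3 = 0x1e68
+ 0xc6b6 = 0xe51e
One's complement: ~0xe51e
Checksum = 0x1ae1


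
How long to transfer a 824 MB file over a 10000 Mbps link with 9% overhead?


Effective throughput = 10000 * (1 - 9/100) = 9100 Mbps
File size in Mb = 824 * 8 = 6592 Mb
Time = 6592 / 9100
Time = 0.7244 seconds


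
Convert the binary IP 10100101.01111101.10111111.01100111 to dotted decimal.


10100101 = 165
01111101 = 125
10111111 = 191
01100111 = 103
IP: 165.125.191.103


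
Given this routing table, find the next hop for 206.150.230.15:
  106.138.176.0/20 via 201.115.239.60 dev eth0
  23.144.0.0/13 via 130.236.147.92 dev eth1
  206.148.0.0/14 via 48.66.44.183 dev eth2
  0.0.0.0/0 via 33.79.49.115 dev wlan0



Longest prefix match for 206.150.230.15:
  /20 106.138.176.0: no
  /13 23.144.0.0: no
  /14 206.148.0.0: MATCH
  /0 0.0.0.0: MATCH
Selected: next-hop 48.66.44.183 via eth2 (matched /14)


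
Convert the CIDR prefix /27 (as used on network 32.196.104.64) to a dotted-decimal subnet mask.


/27 means 27 network bits, 5 host bits
Binary: 11111111111111111111111111100000
Mask: 255.255.255.224


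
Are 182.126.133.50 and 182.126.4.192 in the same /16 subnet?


Mask: 255.255.0.0
182.126.133.50 AND mask = 182.126.0.0
182.126.4.192 AND mask = 182.126.0.0
Yes, same subnet (182.126.0.0)


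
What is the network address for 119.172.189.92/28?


IP:   01110111.10101100.10111101.01011100
Mask: 11111111.11111111.11111111.11110000
AND operation:
Net:  01110111.10101100.10111101.01010000
Network: 119.172.189.80/28


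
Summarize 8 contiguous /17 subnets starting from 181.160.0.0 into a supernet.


Original prefix: /17
Number of subnets: 8 = 2^3
New prefix = 17 - 3 = 14
Supernet: 181.160.0.0/14


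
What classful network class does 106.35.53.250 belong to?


First octet: 106
Binary: 01101010
0xxxxxxx -> Class A (1-126)
Class A, default mask 255.0.0.0 (/8)


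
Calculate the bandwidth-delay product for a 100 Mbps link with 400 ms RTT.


BDP = bandwidth * RTT
= 100 Mbps * 400 ms
= 100 * 1e6 * 400 / 1000 bits
= 40000000 bits
= 5000000 bytes
= 4882.8125 KB
BDP = 40000000 bits (5000000 bytes)


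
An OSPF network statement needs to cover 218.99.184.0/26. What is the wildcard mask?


Subnet mask: 255.255.255.192
Wildcard = 255.255.255.255 - subnet mask
255 - 255 = 0
255 - 255 = 0
255 - 255 = 0
255 - 192 = 63
Wildcard: 0.0.0.63


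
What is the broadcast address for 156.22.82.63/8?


Network: 156.0.0.0/8
Host bits = 24
Set all host bits to 1:
Broadcast: 156.255.255.255


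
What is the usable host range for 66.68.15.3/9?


Network: 66.0.0.0
Broadcast: 66.127.255.255
First usable = network + 1
Last usable = broadcast - 1
Range: 66.0.0.1 to 66.127.255.254


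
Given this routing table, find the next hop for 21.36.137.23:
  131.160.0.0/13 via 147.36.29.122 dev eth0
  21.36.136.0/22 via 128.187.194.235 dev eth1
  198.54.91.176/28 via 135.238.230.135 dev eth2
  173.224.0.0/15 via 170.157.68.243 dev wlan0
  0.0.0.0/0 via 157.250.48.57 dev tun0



Longest prefix match for 21.36.137.23:
  /13 131.160.0.0: no
  /22 21.36.136.0: MATCH
  /28 198.54.91.176: no
  /15 173.224.0.0: no
  /0 0.0.0.0: MATCH
Selected: next-hop 128.187.194.235 via eth1 (matched /22)


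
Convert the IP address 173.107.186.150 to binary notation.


173 = 10101101
107 = 01101011
186 = 10111010
150 = 10010110
Binary: 10101101.01101011.10111010.10010110


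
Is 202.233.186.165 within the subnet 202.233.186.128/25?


Subnet network: 202.233.186.128
Test IP AND mask: 202.233.186.128
Yes, 202.233.186.165 is in 202.233.186.128/25


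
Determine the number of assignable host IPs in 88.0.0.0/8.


Host bits = 32 - 8 = 24
Total addresses = 2^24 = 16777216
Usable = total - 2 (network and broadcast)
Usable hosts: 16777214


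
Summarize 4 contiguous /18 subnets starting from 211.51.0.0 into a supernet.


Original prefix: /18
Number of subnets: 4 = 2^2
New prefix = 18 - 2 = 16
Supernet: 211.51.0.0/16


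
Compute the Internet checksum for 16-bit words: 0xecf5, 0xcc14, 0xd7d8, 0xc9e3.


Sum all words (with carry folding):
+ 0xecf5 = 0xecf5
+ 0xcc14 = 0xb90a
+ 0xd7d8 = 0x90e3
+ 0xc9e3 = 0x5ac7
One's complement: ~0x5ac7
Checksum = 0xa538


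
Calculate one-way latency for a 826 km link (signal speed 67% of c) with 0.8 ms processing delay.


Speed = 0.67 * 3e5 km/s = 201000 km/s
Propagation delay = 826 / 201000 = 0.0041 s = 4.1095 ms
Processing delay = 0.8 ms
Total one-way latency = 4.9095 ms


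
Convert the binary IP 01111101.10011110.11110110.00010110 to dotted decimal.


01111101 = 125
10011110 = 158
11110110 = 246
00010110 = 22
IP: 125.158.246.22


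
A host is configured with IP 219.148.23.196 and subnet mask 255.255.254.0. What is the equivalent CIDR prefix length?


Binary: 11111111.11111111.11111110.00000000
Count leading 1s
Prefix: /23


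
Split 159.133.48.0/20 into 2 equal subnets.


New prefix = 20 + 1 = 21
Each subnet has 2048 addresses
  159.133.48.0/21
  159.133.56.0/21
Subnets: 159.133.48.0/21, 159.133.56.0/21


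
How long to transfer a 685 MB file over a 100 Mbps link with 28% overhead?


Effective throughput = 100 * (1 - 28/100) = 72 Mbps
File size in Mb = 685 * 8 = 5480 Mb
Time = 5480 / 72
Time = 76.1111 seconds


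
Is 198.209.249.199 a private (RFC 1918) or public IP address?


RFC 1918 private ranges:
  10.0.0.0/8 (10.0.0.0 - 10.255.255.255)
  172.16.0.0/12 (172.16.0.0 - 172.31.255.255)
  192.168.0.0/16 (192.168.0.0 - 192.168.255.255)
Public (not in any RFC 1918 range)


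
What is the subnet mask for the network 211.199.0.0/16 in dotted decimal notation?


/16 means 16 network bits, 16 host bits
Binary: 11111111111111110000000000000000
Mask: 255.255.0.0


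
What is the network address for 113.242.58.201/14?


IP:   01110001.11110010.00111010.11001001
Mask: 11111111.11111100.00000000.00000000
AND operation:
Net:  01110001.11110000.00000000.00000000
Network: 113.240.0.0/14


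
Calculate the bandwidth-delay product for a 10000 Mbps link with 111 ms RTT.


BDP = bandwidth * RTT
= 10000 Mbps * 111 ms
= 10000 * 1e6 * 111 / 1000 bits
= 1110000000 bits
= 138750000 bytes
= 135498.0469 KB
BDP = 1110000000 bits (138750000 bytes)


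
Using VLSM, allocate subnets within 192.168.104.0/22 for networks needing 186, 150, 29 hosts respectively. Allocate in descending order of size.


186 hosts -> /24 (254 usable): 192.168.104.0/24
150 hosts -> /24 (254 usable): 192.168.105.0/24
29 hosts -> /27 (30 usable): 192.168.106.0/27
Allocation: 192.168.104.0/24 (186 hosts, 254 usable); 192.168.105.0/24 (150 hosts, 254 usable); 192.168.106.0/27 (29 hosts, 30 usable)


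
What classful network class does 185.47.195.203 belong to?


First octet: 185
Binary: 10111001
10xxxxxx -> Class B (128-191)
Class B, default mask 255.255.0.0 (/16)


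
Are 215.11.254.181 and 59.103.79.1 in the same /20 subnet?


Mask: 255.255.240.0
215.11.254.181 AND mask = 215.11.240.0
59.103.79.1 AND mask = 59.103.64.0
No, different subnets (215.11.240.0 vs 59.103.64.0)


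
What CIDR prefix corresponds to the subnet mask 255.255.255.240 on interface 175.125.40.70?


Binary: 11111111.11111111.11111111.11110000
Count leading 1s
Prefix: /28


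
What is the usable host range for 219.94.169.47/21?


Network: 219.94.168.0
Broadcast: 219.94.175.255
First usable = network + 1
Last usable = broadcast - 1
Range: 219.94.168.1 to 219.94.175.254


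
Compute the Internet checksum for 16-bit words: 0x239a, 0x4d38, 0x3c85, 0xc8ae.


Sum all words (with carry folding):
+ 0x239a = 0x239a
+ 0x4d38 = 0x70d2
+ 0x3c85 = 0xad57
+ 0xc8ae = 0x7606
One's complement: ~0x7606
Checksum = 0x89f9


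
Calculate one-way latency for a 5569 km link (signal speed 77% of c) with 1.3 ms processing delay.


Speed = 0.77 * 3e5 km/s = 231000 km/s
Propagation delay = 5569 / 231000 = 0.0241 s = 24.1082 ms
Processing delay = 1.3 ms
Total one-way latency = 25.4082 ms


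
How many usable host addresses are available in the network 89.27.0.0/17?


Host bits = 32 - 17 = 15
Total addresses = 2^15 = 32768
Usable = total - 2 (network and broadcast)
Usable hosts: 32766


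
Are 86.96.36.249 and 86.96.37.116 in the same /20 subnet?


Mask: 255.255.240.0
86.96.36.249 AND mask = 86.96.32.0
86.96.37.116 AND mask = 86.96.32.0
Yes, same subnet (86.96.32.0)


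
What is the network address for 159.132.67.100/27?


IP:   10011111.10000100.01000011.01100100
Mask: 11111111.11111111.11111111.11100000
AND operation:
Net:  10011111.10000100.01000011.01100000
Network: 159.132.67.96/27


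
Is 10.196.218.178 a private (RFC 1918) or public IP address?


RFC 1918 private ranges:
  10.0.0.0/8 (10.0.0.0 - 10.255.255.255)
  172.16.0.0/12 (172.16.0.0 - 172.31.255.255)
  192.168.0.0/16 (192.168.0.0 - 192.168.255.255)
Private (in 10.0.0.0/8)


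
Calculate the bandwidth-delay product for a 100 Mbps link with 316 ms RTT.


BDP = bandwidth * RTT
= 100 Mbps * 316 ms
= 100 * 1e6 * 316 / 1000 bits
= 31600000 bits
= 3950000 bytes
= 3857.4219 KB
BDP = 31600000 bits (3950000 bytes)


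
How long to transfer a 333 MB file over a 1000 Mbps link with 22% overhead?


Effective throughput = 1000 * (1 - 22/100) = 780 Mbps
File size in Mb = 333 * 8 = 2664 Mb
Time = 2664 / 780
Time = 3.4154 seconds


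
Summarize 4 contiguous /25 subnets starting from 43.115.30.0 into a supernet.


Original prefix: /25
Number of subnets: 4 = 2^2
New prefix = 25 - 2 = 23
Supernet: 43.115.30.0/23


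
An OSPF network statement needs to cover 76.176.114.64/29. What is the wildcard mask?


Subnet mask: 255.255.255.248
Wildcard = 255.255.255.255 - subnet mask
255 - 255 = 0
255 - 255 = 0
255 - 255 = 0
255 - 248 = 7
Wildcard: 0.0.0.7


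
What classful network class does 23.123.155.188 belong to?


First octet: 23
Binary: 00010111
0xxxxxxx -> Class A (1-126)
Class A, default mask 255.0.0.0 (/8)


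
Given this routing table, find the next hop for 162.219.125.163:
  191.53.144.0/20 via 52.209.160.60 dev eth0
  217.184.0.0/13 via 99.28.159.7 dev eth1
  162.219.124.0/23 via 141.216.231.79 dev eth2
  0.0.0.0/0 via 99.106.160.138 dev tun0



Longest prefix match for 162.219.125.163:
  /20 191.53.144.0: no
  /13 217.184.0.0: no
  /23 162.219.124.0: MATCH
  /0 0.0.0.0: MATCH
Selected: next-hop 141.216.231.79 via eth2 (matched /23)


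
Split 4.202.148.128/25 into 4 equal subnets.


New prefix = 25 + 2 = 27
Each subnet has 32 addresses
  4.202.148.128/27
  4.202.148.160/27
  4.202.148.192/27
  4.202.148.224/27
Subnets: 4.202.148.128/27, 4.202.148.160/27, 4.202.148.192/27, 4.202.148.224/27


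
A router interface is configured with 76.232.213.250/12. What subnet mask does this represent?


/12 means 12 network bits, 20 host bits
Binary: 11111111111100000000000000000000
Mask: 255.240.0.0


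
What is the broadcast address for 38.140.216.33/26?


Network: 38.140.216.0/26
Host bits = 6
Set all host bits to 1:
Broadcast: 38.140.216.63


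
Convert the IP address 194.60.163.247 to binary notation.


194 = 11000010
60 = 00111100
163 = 10100011
247 = 11110111
Binary: 11000010.00111100.10100011.11110111


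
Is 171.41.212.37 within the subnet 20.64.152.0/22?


Subnet network: 20.64.152.0
Test IP AND mask: 171.41.212.0
No, 171.41.212.37 is not in 20.64.152.0/22


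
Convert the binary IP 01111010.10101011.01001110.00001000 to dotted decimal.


01111010 = 122
10101011 = 171
01001110 = 78
00001000 = 8
IP: 122.171.78.8


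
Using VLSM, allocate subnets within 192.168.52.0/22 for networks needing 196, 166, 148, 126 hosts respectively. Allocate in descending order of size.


196 hosts -> /24 (254 usable): 192.168.52.0/24
166 hosts -> /24 (254 usable): 192.168.53.0/24
148 hosts -> /24 (254 usable): 192.168.54.0/24
126 hosts -> /25 (126 usable): 192.168.55.0/25
Allocation: 192.168.52.0/24 (196 hosts, 254 usable); 192.168.53.0/24 (166 hosts, 254 usable); 192.168.54.0/24 (148 hosts, 254 usable); 192.168.55.0/25 (126 hosts, 126 usable)


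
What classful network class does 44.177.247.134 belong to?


First octet: 44
Binary: 00101100
0xxxxxxx -> Class A (1-126)
Class A, default mask 255.0.0.0 (/8)


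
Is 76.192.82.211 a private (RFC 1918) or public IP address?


RFC 1918 private ranges:
  10.0.0.0/8 (10.0.0.0 - 10.255.255.255)
  172.16.0.0/12 (172.16.0.0 - 172.31.255.255)
  192.168.0.0/16 (192.168.0.0 - 192.168.255.255)
Public (not in any RFC 1918 range)


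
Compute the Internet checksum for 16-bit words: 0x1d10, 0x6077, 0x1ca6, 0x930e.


Sum all words (with carry folding):
+ 0x1d10 = 0x1d10
+ 0x6077 = 0x7d87
+ 0x1ca6 = 0x9a2d
+ 0x930e = 0x2d3c
One's complement: ~0x2d3c
Checksum = 0xd2c3


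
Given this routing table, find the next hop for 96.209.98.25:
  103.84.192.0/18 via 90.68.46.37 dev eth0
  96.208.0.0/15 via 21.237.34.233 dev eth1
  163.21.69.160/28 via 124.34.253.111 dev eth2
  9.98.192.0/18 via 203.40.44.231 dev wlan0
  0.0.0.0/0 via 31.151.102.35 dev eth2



Longest prefix match for 96.209.98.25:
  /18 103.84.192.0: no
  /15 96.208.0.0: MATCH
  /28 163.21.69.160: no
  /18 9.98.192.0: no
  /0 0.0.0.0: MATCH
Selected: next-hop 21.237.34.233 via eth1 (matched /15)


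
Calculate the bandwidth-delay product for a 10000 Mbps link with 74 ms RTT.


BDP = bandwidth * RTT
= 10000 Mbps * 74 ms
= 10000 * 1e6 * 74 / 1000 bits
= 740000000 bits
= 92500000 bytes
= 90332.0312 KB
BDP = 740000000 bits (92500000 bytes)


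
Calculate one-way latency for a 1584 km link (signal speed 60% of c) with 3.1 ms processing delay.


Speed = 0.6 * 3e5 km/s = 180000 km/s
Propagation delay = 1584 / 180000 = 0.0088 s = 8.8 ms
Processing delay = 3.1 ms
Total one-way latency = 11.9 ms


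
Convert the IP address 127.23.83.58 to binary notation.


127 = 01111111
23 = 00010111
83 = 01010011
58 = 00111010
Binary: 01111111.00010111.01010011.00111010


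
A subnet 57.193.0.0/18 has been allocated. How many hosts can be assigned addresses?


Host bits = 32 - 18 = 14
Total addresses = 2^14 = 16384
Usable = total - 2 (network and broadcast)
Usable hosts: 16382


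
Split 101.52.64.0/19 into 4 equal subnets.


New prefix = 19 + 2 = 21
Each subnet has 2048 addresses
  101.52.64.0/21
  101.52.72.0/21
  101.52.80.0/21
  101.52.88.0/21
Subnets: 101.52.64.0/21, 101.52.72.0/21, 101.52.80.0/21, 101.52.88.0/21


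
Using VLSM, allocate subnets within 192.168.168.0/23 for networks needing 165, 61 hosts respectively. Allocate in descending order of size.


165 hosts -> /24 (254 usable): 192.168.168.0/24
61 hosts -> /26 (62 usable): 192.168.169.0/26
Allocation: 192.168.168.0/24 (165 hosts, 254 usable); 192.168.169.0/26 (61 hosts, 62 usable)


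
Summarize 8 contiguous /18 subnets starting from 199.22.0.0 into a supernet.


Original prefix: /18
Number of subnets: 8 = 2^3
New prefix = 18 - 3 = 15
Supernet: 199.22.0.0/15


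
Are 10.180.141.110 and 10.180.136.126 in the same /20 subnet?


Mask: 255.255.240.0
10.180.141.110 AND mask = 10.180.128.0
10.180.136.126 AND mask = 10.180.128.0
Yes, same subnet (10.180.128.0)


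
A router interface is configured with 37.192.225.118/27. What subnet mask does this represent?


/27 means 27 network bits, 5 host bits
Binary: 11111111111111111111111111100000
Mask: 255.255.255.224


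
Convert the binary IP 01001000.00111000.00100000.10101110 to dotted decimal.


01001000 = 72
00111000 = 56
00100000 = 32
10101110 = 174
IP: 72.56.32.174


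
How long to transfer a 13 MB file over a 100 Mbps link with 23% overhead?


Effective throughput = 100 * (1 - 23/100) = 77 Mbps
File size in Mb = 13 * 8 = 104 Mb
Time = 104 / 77
Time = 1.3506 seconds


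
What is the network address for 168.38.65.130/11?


IP:   10101000.00100110.01000001.10000010
Mask: 11111111.11100000.00000000.00000000
AND operation:
Net:  10101000.00100000.00000000.00000000
Network: 168.32.0.0/11


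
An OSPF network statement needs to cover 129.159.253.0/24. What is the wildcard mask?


Subnet mask: 255.255.255.0
Wildcard = 255.255.255.255 - subnet mask
255 - 255 = 0
255 - 255 = 0
255 - 255 = 0
255 - 0 = 255
Wildcard: 0.0.0.255


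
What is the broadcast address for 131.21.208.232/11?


Network: 131.0.0.0/11
Host bits = 21
Set all host bits to 1:
Broadcast: 131.31.255.255


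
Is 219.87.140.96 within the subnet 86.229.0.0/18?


Subnet network: 86.229.0.0
Test IP AND mask: 219.87.128.0
No, 219.87.140.96 is not in 86.229.0.0/18


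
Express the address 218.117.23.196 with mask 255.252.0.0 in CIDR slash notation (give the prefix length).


Binary: 11111111.11111100.00000000.00000000
Count leading 1s
Prefix: /14


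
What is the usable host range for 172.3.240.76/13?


Network: 172.0.0.0
Broadcast: 172.7.255.255
First usable = network + 1
Last usable = broadcast - 1
Range: 172.0.0.1 to 172.7.255.254


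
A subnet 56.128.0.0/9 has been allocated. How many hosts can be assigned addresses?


Host bits = 32 - 9 = 23
Total addresses = 2^23 = 8388608
Usable = total - 2 (network and broadcast)
Usable hosts: 8388606


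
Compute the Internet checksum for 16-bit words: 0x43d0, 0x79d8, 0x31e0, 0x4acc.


Sum all words (with carry folding):
+ 0x43d0 = 0x43d0
+ 0x79d8 = 0xbda8
+ 0x31e0 = 0xef88
+ 0x4acc = 0x3a55
One's complement: ~0x3a55
Checksum = 0xc5aa


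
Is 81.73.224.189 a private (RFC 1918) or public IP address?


RFC 1918 private ranges:
  10.0.0.0/8 (10.0.0.0 - 10.255.255.255)
  172.16.0.0/12 (172.16.0.0 - 172.31.255.255)
  192.168.0.0/16 (192.168.0.0 - 192.168.255.255)
Public (not in any RFC 1918 range)


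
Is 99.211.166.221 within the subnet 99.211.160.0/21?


Subnet network: 99.211.160.0
Test IP AND mask: 99.211.160.0
Yes, 99.211.166.221 is in 99.211.160.0/21


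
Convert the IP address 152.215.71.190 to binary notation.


152 = 10011000
215 = 11010111
71 = 01000111
190 = 10111110
Binary: 10011000.11010111.01000111.10111110


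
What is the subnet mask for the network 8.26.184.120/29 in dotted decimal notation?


/29 means 29 network bits, 3 host bits
Binary: 11111111111111111111111111111000
Mask: 255.255.255.248


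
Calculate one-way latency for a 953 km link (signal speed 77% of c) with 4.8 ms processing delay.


Speed = 0.77 * 3e5 km/s = 231000 km/s
Propagation delay = 953 / 231000 = 0.0041 s = 4.1255 ms
Processing delay = 4.8 ms
Total one-way latency = 8.9255 ms


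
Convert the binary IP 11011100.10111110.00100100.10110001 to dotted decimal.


11011100 = 220
10111110 = 190
00100100 = 36
10110001 = 177
IP: 220.190.36.177


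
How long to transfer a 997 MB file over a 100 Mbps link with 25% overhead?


Effective throughput = 100 * (1 - 25/100) = 75 Mbps
File size in Mb = 997 * 8 = 7976 Mb
Time = 7976 / 75
Time = 106.3467 seconds


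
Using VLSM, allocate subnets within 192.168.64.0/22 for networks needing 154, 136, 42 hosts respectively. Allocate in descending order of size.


154 hosts -> /24 (254 usable): 192.168.64.0/24
136 hosts -> /24 (254 usable): 192.168.65.0/24
42 hosts -> /26 (62 usable): 192.168.66.0/26
Allocation: 192.168.64.0/24 (154 hosts, 254 usable); 192.168.65.0/24 (136 hosts, 254 usable); 192.168.66.0/26 (42 hosts, 62 usable)


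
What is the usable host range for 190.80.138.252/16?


Network: 190.80.0.0
Broadcast: 190.80.255.255
First usable = network + 1
Last usable = broadcast - 1
Range: 190.80.0.1 to 190.80.255.254


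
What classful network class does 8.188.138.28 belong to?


First octet: 8
Binary: 00001000
0xxxxxxx -> Class A (1-126)
Class A, default mask 255.0.0.0 (/8)


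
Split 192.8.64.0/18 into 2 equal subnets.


New prefix = 18 + 1 = 19
Each subnet has 8192 addresses
  192.8.64.0/19
  192.8.96.0/19
Subnets: 192.8.64.0/19, 192.8.96.0/19


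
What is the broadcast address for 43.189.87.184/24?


Network: 43.189.87.0/24
Host bits = 8
Set all host bits to 1:
Broadcast: 43.189.87.255


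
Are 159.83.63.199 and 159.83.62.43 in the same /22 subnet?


Mask: 255.255.252.0
159.83.63.199 AND mask = 159.83.60.0
159.83.62.43 AND mask = 159.83.60.0
Yes, same subnet (159.83.60.0)


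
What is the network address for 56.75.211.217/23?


IP:   00111000.01001011.11010011.11011001
Mask: 11111111.11111111.11111110.00000000
AND operation:
Net:  00111000.01001011.11010010.00000000
Network: 56.75.210.0/23


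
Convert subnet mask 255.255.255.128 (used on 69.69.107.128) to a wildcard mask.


Subnet mask: 255.255.255.128
Wildcard = 255.255.255.255 - subnet mask
255 - 255 = 0
255 - 255 = 0
255 - 255 = 0
255 - 128 = 127
Wildcard: 0.0.0.127


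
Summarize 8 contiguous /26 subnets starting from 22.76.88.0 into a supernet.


Original prefix: /26
Number of subnets: 8 = 2^3
New prefix = 26 - 3 = 23
Supernet: 22.76.88.0/23


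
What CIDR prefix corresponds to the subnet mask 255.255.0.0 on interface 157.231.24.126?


Binary: 11111111.11111111.00000000.00000000
Count leading 1s
Prefix: /16


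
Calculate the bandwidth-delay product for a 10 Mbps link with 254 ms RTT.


BDP = bandwidth * RTT
= 10 Mbps * 254 ms
= 10 * 1e6 * 254 / 1000 bits
= 2540000 bits
= 317500 bytes
= 310.0586 KB
BDP = 2540000 bits (317500 bytes)


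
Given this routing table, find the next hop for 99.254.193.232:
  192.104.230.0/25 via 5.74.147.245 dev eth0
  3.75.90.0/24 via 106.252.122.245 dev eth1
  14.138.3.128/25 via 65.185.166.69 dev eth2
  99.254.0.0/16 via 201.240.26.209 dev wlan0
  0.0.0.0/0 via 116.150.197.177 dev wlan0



Longest prefix match for 99.254.193.232:
  /25 192.104.230.0: no
  /24 3.75.90.0: no
  /25 14.138.3.128: no
  /16 99.254.0.0: MATCH
  /0 0.0.0.0: MATCH
Selected: next-hop 201.240.26.209 via wlan0 (matched /16)


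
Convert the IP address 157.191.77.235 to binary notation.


157 = 10011101
191 = 10111111
77 = 01001101
235 = 11101011
Binary: 10011101.10111111.01001101.11101011


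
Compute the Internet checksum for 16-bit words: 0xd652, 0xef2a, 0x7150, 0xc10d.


Sum all words (with carry folding):
+ 0xd652 = 0xd652
+ 0xef2a = 0xc57d
+ 0x7150 = 0x36ce
+ 0xc10d = 0xf7db
One's complement: ~0xf7db
Checksum = 0x0824


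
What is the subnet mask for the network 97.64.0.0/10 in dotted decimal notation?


/10 means 10 network bits, 22 host bits
Binary: 11111111110000000000000000000000
Mask: 255.192.0.0


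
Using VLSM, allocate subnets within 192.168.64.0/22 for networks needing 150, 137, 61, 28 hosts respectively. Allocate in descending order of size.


150 hosts -> /24 (254 usable): 192.168.64.0/24
137 hosts -> /24 (254 usable): 192.168.65.0/24
61 hosts -> /26 (62 usable): 192.168.66.0/26
28 hosts -> /27 (30 usable): 192.168.66.64/27
Allocation: 192.168.64.0/24 (150 hosts, 254 usable); 192.168.65.0/24 (137 hosts, 254 usable); 192.168.66.0/26 (61 hosts, 62 usable); 192.168.66.64/27 (28 hosts, 30 usable)


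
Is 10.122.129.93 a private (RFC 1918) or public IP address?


RFC 1918 private ranges:
  10.0.0.0/8 (10.0.0.0 - 10.255.255.255)
  172.16.0.0/12 (172.16.0.0 - 172.31.255.255)
  192.168.0.0/16 (192.168.0.0 - 192.168.255.255)
Private (in 10.0.0.0/8)


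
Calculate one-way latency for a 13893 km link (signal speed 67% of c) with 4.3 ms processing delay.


Speed = 0.67 * 3e5 km/s = 201000 km/s
Propagation delay = 13893 / 201000 = 0.0691 s = 69.1194 ms
Processing delay = 4.3 ms
Total one-way latency = 73.4194 ms


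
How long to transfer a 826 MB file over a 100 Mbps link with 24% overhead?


Effective throughput = 100 * (1 - 24/100) = 76 Mbps
File size in Mb = 826 * 8 = 6608 Mb
Time = 6608 / 76
Time = 86.9474 seconds


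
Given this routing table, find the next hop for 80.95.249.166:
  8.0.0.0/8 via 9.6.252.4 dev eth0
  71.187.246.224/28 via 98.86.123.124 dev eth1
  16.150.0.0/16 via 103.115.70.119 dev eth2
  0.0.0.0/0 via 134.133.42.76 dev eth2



Longest prefix match for 80.95.249.166:
  /8 8.0.0.0: no
  /28 71.187.246.224: no
  /16 16.150.0.0: no
  /0 0.0.0.0: MATCH
Selected: next-hop 134.133.42.76 via eth2 (matched /0)


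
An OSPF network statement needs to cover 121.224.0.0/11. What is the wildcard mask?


Subnet mask: 255.224.0.0
Wildcard = 255.255.255.255 - subnet mask
255 - 255 = 0
255 - 224 = 31
255 - 0 = 255
255 - 0 = 255
Wildcard: 0.31.255.255


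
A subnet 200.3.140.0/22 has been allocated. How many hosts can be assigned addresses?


Host bits = 32 - 22 = 10
Total addresses = 2^10 = 1024
Usable = total - 2 (network and broadcast)
Usable hosts: 1022


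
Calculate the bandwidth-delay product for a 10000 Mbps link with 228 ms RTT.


BDP = bandwidth * RTT
= 10000 Mbps * 228 ms
= 10000 * 1e6 * 228 / 1000 bits
= 2280000000 bits
= 285000000 bytes
= 278320.3125 KB
BDP = 2280000000 bits (285000000 bytes)


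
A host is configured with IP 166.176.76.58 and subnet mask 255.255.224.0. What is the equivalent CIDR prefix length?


Binary: 11111111.11111111.11100000.00000000
Count leading 1s
Prefix: /19


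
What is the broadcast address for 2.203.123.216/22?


Network: 2.203.120.0/22
Host bits = 10
Set all host bits to 1:
Broadcast: 2.203.123.255


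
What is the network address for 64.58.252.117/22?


IP:   01000000.00111010.11111100.01110101
Mask: 11111111.11111111.11111100.00000000
AND operation:
Net:  01000000.00111010.11111100.00000000
Network: 64.58.252.0/22


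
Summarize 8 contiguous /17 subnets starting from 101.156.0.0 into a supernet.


Original prefix: /17
Number of subnets: 8 = 2^3
New prefix = 17 - 3 = 14
Supernet: 101.156.0.0/14


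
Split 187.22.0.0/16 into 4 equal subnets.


New prefix = 16 + 2 = 18
Each subnet has 16384 addresses
  187.22.0.0/18
  187.22.64.0/18
  187.22.128.0/18
  187.22.192.0/18
Subnets: 187.22.0.0/18, 187.22.64.0/18, 187.22.128.0/18, 187.22.192.0/18


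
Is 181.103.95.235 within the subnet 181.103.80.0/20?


Subnet network: 181.103.80.0
Test IP AND mask: 181.103.80.0
Yes, 181.103.95.235 is in 181.103.80.0/20


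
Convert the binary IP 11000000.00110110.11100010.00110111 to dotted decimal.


11000000 = 192
00110110 = 54
11100010 = 226
00110111 = 55
IP: 192.54.226.55


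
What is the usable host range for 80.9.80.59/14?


Network: 80.8.0.0
Broadcast: 80.11.255.255
First usable = network + 1
Last usable = broadcast - 1
Range: 80.8.0.1 to 80.11.255.254


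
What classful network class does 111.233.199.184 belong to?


First octet: 111
Binary: 01101111
0xxxxxxx -> Class A (1-126)
Class A, default mask 255.0.0.0 (/8)


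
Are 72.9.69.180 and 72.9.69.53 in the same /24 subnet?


Mask: 255.255.255.0
72.9.69.180 AND mask = 72.9.69.0
72.9.69.53 AND mask = 72.9.69.0
Yes, same subnet (72.9.69.0)


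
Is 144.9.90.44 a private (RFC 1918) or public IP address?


RFC 1918 private ranges:
  10.0.0.0/8 (10.0.0.0 - 10.255.255.255)
  172.16.0.0/12 (172.16.0.0 - 172.31.255.255)
  192.168.0.0/16 (192.168.0.0 - 192.168.255.255)
Public (not in any RFC 1918 range)


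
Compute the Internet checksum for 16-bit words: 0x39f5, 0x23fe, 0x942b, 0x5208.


Sum all words (with carry folding):
+ 0x39f5 = 0x39f5
+ 0x23fe = 0x5df3
+ 0x942b = 0xf21e
+ 0x5208 = 0x4427
One's complement: ~0x4427
Checksum = 0xbbd8


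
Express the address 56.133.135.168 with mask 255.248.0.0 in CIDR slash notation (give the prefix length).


Binary: 11111111.11111000.00000000.00000000
Count leading 1s
Prefix: /13


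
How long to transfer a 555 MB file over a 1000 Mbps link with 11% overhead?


Effective throughput = 1000 * (1 - 11/100) = 890 Mbps
File size in Mb = 555 * 8 = 4440 Mb
Time = 4440 / 890
Time = 4.9888 seconds


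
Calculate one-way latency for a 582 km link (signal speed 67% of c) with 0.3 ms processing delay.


Speed = 0.67 * 3e5 km/s = 201000 km/s
Propagation delay = 582 / 201000 = 0.0029 s = 2.8955 ms
Processing delay = 0.3 ms
Total one-way latency = 3.1955 ms


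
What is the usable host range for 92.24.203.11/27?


Network: 92.24.203.0
Broadcast: 92.24.203.31
First usable = network + 1
Last usable = broadcast - 1
Range: 92.24.203.1 to 92.24.203.30


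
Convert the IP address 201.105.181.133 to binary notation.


201 = 11001001
105 = 01101001
181 = 10110101
133 = 10000101
Binary: 11001001.01101001.10110101.10000101


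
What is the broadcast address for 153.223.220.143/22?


Network: 153.223.220.0/22
Host bits = 10
Set all host bits to 1:
Broadcast: 153.223.223.255


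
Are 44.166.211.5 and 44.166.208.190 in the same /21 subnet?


Mask: 255.255.248.0
44.166.211.5 AND mask = 44.166.208.0
44.166.208.190 AND mask = 44.166.208.0
Yes, same subnet (44.166.208.0)


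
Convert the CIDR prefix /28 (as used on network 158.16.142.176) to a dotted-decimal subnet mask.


/28 means 28 network bits, 4 host bits
Binary: 11111111111111111111111111110000
Mask: 255.255.255.240


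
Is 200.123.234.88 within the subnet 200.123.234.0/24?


Subnet network: 200.123.234.0
Test IP AND mask: 200.123.234.0
Yes, 200.123.234.88 is in 200.123.234.0/24


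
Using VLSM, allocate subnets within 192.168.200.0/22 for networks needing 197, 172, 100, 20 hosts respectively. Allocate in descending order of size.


197 hosts -> /24 (254 usable): 192.168.200.0/24
172 hosts -> /24 (254 usable): 192.168.201.0/24
100 hosts -> /25 (126 usable): 192.168.202.0/25
20 hosts -> /27 (30 usable): 192.168.202.128/27
Allocation: 192.168.200.0/24 (197 hosts, 254 usable); 192.168.201.0/24 (172 hosts, 254 usable); 192.168.202.0/25 (100 hosts, 126 usable); 192.168.202.128/27 (20 hosts, 30 usable)


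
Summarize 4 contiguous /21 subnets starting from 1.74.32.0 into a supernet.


Original prefix: /21
Number of subnets: 4 = 2^2
New prefix = 21 - 2 = 19
Supernet: 1.74.32.0/19


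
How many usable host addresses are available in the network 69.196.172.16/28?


Host bits = 32 - 28 = 4
Total addresses = 2^4 = 16
Usable = total - 2 (network and broadcast)
Usable hosts: 14


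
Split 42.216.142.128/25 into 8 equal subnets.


New prefix = 25 + 3 = 28
Each subnet has 16 addresses
  42.216.142.128/28
  42.216.142.144/28
  42.216.142.160/28
  42.216.142.176/28
  42.216.142.192/28
  42.216.142.208/28
  42.216.142.224/28
  42.216.142.240/28
Subnets: 42.216.142.128/28, 42.216.142.144/28, 42.216.142.160/28, 42.216.142.176/28, 42.216.142.192/28, 42.216.142.208/28, 42.216.142.224/28, 42.216.142.240/28


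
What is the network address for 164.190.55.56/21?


IP:   10100100.10111110.00110111.00111000
Mask: 11111111.11111111.11111000.00000000
AND operation:
Net:  10100100.10111110.00110000.00000000
Network: 164.190.48.0/21


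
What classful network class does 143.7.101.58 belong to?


First octet: 143
Binary: 10001111
10xxxxxx -> Class B (128-191)
Class B, default mask 255.255.0.0 (/16)


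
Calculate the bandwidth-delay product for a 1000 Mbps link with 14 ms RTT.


BDP = bandwidth * RTT
= 1000 Mbps * 14 ms
= 1000 * 1e6 * 14 / 1000 bits
= 14000000 bits
= 1750000 bytes
= 1708.9844 KB
BDP = 14000000 bits (1750000 bytes)


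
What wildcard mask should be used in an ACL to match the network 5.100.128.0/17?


Subnet mask: 255.255.128.0
Wildcard = 255.255.255.255 - subnet mask
255 - 255 = 0
255 - 255 = 0
255 - 128 = 127
255 - 0 = 255
Wildcard: 0.0.127.255


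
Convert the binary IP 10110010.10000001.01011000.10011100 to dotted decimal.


10110010 = 178
10000001 = 129
01011000 = 88
10011100 = 156
IP: 178.129.88.156


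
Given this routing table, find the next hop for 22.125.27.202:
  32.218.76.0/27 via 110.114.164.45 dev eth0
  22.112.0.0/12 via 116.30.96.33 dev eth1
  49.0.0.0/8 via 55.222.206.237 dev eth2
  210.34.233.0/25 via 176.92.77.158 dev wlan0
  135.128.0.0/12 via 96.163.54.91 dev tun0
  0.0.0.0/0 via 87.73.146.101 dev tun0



Longest prefix match for 22.125.27.202:
  /27 32.218.76.0: no
  /12 22.112.0.0: MATCH
  /8 49.0.0.0: no
  /25 210.34.233.0: no
  /12 135.128.0.0: no
  /0 0.0.0.0: MATCH
Selected: next-hop 116.30.96.33 via eth1 (matched /12)


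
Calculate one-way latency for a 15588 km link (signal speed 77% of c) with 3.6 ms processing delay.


Speed = 0.77 * 3e5 km/s = 231000 km/s
Propagation delay = 15588 / 231000 = 0.0675 s = 67.4805 ms
Processing delay = 3.6 ms
Total one-way latency = 71.0805 ms


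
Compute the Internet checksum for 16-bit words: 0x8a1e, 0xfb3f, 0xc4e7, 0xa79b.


Sum all words (with carry folding):
+ 0x8a1e = 0x8a1e
+ 0xfb3f = 0x855e
+ 0xc4e7 = 0x4a46
+ 0xa79b = 0xf1e1
One's complement: ~0xf1e1
Checksum = 0x0e1e


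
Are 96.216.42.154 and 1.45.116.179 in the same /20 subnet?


Mask: 255.255.240.0
96.216.42.154 AND mask = 96.216.32.0
1.45.116.179 AND mask = 1.45.112.0
No, different subnets (96.216.32.0 vs 1.45.112.0)


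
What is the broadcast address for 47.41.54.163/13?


Network: 47.40.0.0/13
Host bits = 19
Set all host bits to 1:
Broadcast: 47.47.255.255


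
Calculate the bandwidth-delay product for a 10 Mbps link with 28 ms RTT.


BDP = bandwidth * RTT
= 10 Mbps * 28 ms
= 10 * 1e6 * 28 / 1000 bits
= 280000 bits
= 35000 bytes
= 34.1797 KB
BDP = 280000 bits (35000 bytes)


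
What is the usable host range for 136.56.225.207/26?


Network: 136.56.225.192
Broadcast: 136.56.225.255
First usable = network + 1
Last usable = broadcast - 1
Range: 136.56.225.193 to 136.56.225.254


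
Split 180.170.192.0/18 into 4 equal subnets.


New prefix = 18 + 2 = 20
Each subnet has 4096 addresses
  180.170.192.0/20
  180.170.208.0/20
  180.170.224.0/20
  180.170.240.0/20
Subnets: 180.170.192.0/20, 180.170.208.0/20, 180.170.224.0/20, 180.170.240.0/20


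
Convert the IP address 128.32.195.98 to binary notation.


128 = 10000000
32 = 00100000
195 = 11000011
98 = 01100010
Binary: 10000000.00100000.11000011.01100010
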